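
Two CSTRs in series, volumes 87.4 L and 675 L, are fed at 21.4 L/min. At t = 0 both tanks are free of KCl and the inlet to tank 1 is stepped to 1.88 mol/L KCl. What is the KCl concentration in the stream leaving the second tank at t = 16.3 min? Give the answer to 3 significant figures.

Species balance on tank i: dCᵢ/dt = (Cᵢ₋₁ − Cᵢ)/τᵢ with τᵢ = Vᵢ/Q.
τ₁ = 87.4/21.4 = 4.0841 min; τ₂ = 675/21.4 = 31.542 min.
Solving the cascade with C₁(0)=C₂(0)=0 gives C₂(t) = C_in[1 − (τ₁ e^(−t/τ₁) − τ₂ e^(−t/τ₂))/(τ₁ − τ₂)].
At t = 16.3: e^(−t/τ₁) = 0.018480, e^(−t/τ₂) = 0.59644.
C₂ = 1.88·[1 − (4.0841·0.018480 − 31.542·0.59644)/(-27.458)] = 1.88·0.31759 = 0.59707 mol/L.

0.597 mol/L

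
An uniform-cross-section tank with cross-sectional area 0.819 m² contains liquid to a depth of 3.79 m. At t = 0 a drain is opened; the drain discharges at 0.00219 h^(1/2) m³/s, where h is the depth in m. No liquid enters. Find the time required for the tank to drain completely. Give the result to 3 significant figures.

Mass balance (ρ constant): A dh/dt = −0.00219 √h.
∫ h^(−1/2) dh = −(0.00219/A) ∫ dt, giving 2√h = 2√h₀ − (0.00219/A) t.
Set h = 0: 2√h₀ = (0.00219/A) t_empty ⇒ t_empty = 2A√h₀/0.00219.
t_empty = 2·0.819·√3.79/0.00219 = 1.6380·1.9468/0.00219 = 1456.1 s.

1460 s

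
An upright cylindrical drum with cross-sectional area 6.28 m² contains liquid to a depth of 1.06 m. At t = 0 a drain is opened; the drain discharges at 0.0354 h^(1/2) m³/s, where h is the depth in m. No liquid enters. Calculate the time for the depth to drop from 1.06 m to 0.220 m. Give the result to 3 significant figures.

With no inflow, A dh/dt = −0.0354 √h.
This is separable: 2 d(√h)/dt = −0.0354/A, so √h = √h₀ − (0.0354/(2A)) t.
t = 2A(√h₀ − √h)/0.0354 = 2·6.28·(√1.06 − √0.220)/0.0354
  = 12.560 × (1.0296 − 0.46904) / 0.0354 = 198.87 s.

199 s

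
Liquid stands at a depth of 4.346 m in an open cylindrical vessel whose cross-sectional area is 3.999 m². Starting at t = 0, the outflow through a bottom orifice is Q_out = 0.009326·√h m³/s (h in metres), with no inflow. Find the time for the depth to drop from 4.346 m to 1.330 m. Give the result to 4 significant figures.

Mass balance (ρ constant): A dh/dt = −0.009326 √h.
Separate and integrate: 2(√h − √h₀) = −(0.009326/A) t.
t = 2A(√h₀ − √h)/0.009326 = 2·3.999·(√4.346 − √1.330)/0.009326
  = 7.99800 × (2.08471 − 1.15326) / 0.009326 = 798.814 s.

798.8 s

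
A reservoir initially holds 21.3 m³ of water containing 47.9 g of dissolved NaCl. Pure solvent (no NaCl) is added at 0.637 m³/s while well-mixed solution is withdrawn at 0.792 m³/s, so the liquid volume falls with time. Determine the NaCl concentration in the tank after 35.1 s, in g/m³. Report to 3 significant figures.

Total volume: dV/dt = Q_in − Q_out = -0.15500 m³/s, so V(t) = 21.3 − 0.15500 t and V(35.1) = 15.860 m³.
No NaCl enters, so dm/dt = −Q_out · (m/V).
Separate: dm/m = −Q_out dt/V(t) ⇒ ln(m/m₀) = −(Q_out/(Q_in−Q_out)) ln(V/V₀).
m = m₀ (V₀/V)^(Q_out/(Q_in−Q_out)) = 47.9 × (21.3/15.860)^(-5.1097) = 10.613 g.
C = m/V = 10.613/15.860 = 0.66919 g/m³.

0.669 g/m³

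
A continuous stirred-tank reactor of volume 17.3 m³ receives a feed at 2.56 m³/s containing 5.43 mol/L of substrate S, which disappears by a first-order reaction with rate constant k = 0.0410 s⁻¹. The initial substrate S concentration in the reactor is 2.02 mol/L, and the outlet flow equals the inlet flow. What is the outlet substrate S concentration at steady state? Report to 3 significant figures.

4.25 mol/L

Species balance: V dC/dt = Q C_in − Q C − k V C.
At steady state: 0 = Q C_in − (Q + kV) C_ss, so C_ss = Q C_in/(Q + kV).
C_ss = 2.56·5.43/(2.56 + 0.0410·17.3) = 13.901/3.2693 = 4.2519 mol/L.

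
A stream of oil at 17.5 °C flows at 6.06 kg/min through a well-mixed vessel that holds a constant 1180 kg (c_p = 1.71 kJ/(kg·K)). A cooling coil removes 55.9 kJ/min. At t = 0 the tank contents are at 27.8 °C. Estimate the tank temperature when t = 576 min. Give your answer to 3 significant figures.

12.9 °C

First-law balance (no shaft work): M c_p dT/dt = ṁ c_p (T_in − T) − 55.9.
Rearrange: dT/dt = (T_ss − T)/τ with τ = M/ṁ = 194.72 min and T_ss = T_in − Q̇/(ṁ c_p) = 12.106 °C.
Solution: T(t) = T_ss + (T₀ − T_ss) e^(−t/τ).
T(576) = 12.106 + (15.694)·e^(−576/194.72) = 12.106 + (15.694)·0.051917 = 12.920 °C.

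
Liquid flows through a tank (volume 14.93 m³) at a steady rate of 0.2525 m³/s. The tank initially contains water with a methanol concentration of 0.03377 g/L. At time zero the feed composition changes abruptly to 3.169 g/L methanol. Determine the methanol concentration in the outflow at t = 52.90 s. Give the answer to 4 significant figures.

Transient balance on the dissolved component: V dC/dt = Q(C_in − C).
So dC/dt = (C_in − C)/τ with τ = V/Q = 14.93/0.2525 = 59.1287 s.
C approaches C_in exponentially: C(t) = C_in + (C₀ − C_in) e^(−t/τ).
C(52.90) = 3.169 + (0.03377 − 3.169)·e^(−52.90/59.1287) = 3.169 + (-3.13523)·0.408747 = 1.88748 g/L.

1.887 g/L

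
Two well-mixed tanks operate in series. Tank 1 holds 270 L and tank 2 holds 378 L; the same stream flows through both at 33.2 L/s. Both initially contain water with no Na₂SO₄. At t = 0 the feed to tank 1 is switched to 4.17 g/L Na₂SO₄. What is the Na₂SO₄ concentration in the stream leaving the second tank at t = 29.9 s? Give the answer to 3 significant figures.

3.38 g/L

Species balance on tank i: dCᵢ/dt = (Cᵢ₋₁ − Cᵢ)/τᵢ with τᵢ = Vᵢ/Q.
τ₁ = 270/33.2 = 8.1325 s; τ₂ = 378/33.2 = 11.386 s.
Solving the cascade with C₁(0)=C₂(0)=0 gives C₂(t) = C_in[1 − (τ₁ e^(−t/τ₁) − τ₂ e^(−t/τ₂))/(τ₁ − τ₂)].
At t = 29.9: e^(−t/τ₁) = 0.025309, e^(−t/τ₂) = 0.072357.
C₂ = 4.17·[1 − (8.1325·0.025309 − 11.386·0.072357)/(-3.2530)] = 4.17·0.81002 = 3.3778 g/L.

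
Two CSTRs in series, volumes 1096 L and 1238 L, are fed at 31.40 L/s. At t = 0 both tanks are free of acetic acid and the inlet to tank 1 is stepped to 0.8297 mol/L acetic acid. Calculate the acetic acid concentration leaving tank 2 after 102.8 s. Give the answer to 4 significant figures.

0.6332 mol/L

Each tank obeys Vᵢ dCᵢ/dt = Q(Cᵢ₋₁ − Cᵢ), so τᵢ = Vᵢ/Q.
τ₁ = 1096/31.40 = 34.9045 s; τ₂ = 1238/31.40 = 39.4268 s.
Tank 1: C₁ = C_in(1 − e^(−t/τ₁)). Tank 2 (τ₁ ≠ τ₂): C₂ = C_in[1 − (τ₁ e^(−t/τ₁) − τ₂ e^(−t/τ₂))/(τ₁ − τ₂)].
At t = 102.8: e^(−t/τ₁) = 0.0525925, e^(−t/τ₂) = 0.0737284.
C₂ = 0.8297·[1 − (34.9045·0.0525925 − 39.4268·0.0737284)/(-4.52229)] = 0.8297·0.763138 = 0.633175 mol/L.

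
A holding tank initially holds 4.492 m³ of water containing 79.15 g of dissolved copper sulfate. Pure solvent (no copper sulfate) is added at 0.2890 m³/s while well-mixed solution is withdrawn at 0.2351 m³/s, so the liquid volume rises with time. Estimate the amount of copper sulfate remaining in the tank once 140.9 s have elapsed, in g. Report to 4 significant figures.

1.056 g

Total volume: dV/dt = Q_in − Q_out = 0.0539000 m³/s, so V(t) = 4.492 + 0.0539000 t and V(140.9) = 12.0865 m³.
Species balance (pure solvent in): dm/dt = −Q_out · m/V(t).
Separate: dm/m = −Q_out dt/V(t) ⇒ ln(m/m₀) = −(Q_out/(Q_in−Q_out)) ln(V/V₀).
m = m₀ (V₀/V)^(Q_out/(Q_in−Q_out)) = 79.15 × (4.492/12.0865)^(4.36178) = 1.05558 g.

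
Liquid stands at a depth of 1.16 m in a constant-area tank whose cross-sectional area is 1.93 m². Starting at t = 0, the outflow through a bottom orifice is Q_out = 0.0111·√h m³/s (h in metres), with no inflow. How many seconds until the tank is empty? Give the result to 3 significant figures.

With no inflow, A dh/dt = −0.0111 √h.
This is separable: 2 d(√h)/dt = −0.0111/A, so √h = √h₀ − (0.0111/(2A)) t.
Set h = 0: 2√h₀ = (0.0111/A) t_empty ⇒ t_empty = 2A√h₀/0.0111.
t_empty = 2·1.93·√1.16/0.0111 = 3.8600·1.0770/0.0111 = 374.54 s.

375 s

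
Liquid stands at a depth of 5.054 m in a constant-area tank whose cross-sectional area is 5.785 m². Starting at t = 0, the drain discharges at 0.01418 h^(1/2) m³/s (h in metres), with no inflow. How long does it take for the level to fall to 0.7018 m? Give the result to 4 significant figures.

A dh/dt = −Q_out = −0.01418 √h.
This is separable: 2 d(√h)/dt = −0.01418/A, so √h = √h₀ − (0.01418/(2A)) t.
t = 2A(√h₀ − √h)/0.01418 = 2·5.785·(√5.054 − √0.7018)/0.01418
  = 11.5700 × (2.24811 − 0.837735) / 0.01418 = 1150.78 s.

1151 s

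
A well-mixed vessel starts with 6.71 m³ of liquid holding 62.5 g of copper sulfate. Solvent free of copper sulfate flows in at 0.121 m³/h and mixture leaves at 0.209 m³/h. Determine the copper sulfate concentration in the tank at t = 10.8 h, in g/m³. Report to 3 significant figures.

Let m(t) be the amount of copper sulfate. Volume: V(t) = V₀ + (Q_in − Q_out) t = 6.71 − 0.088000 t; V(10.8) = 5.7596 m³.
Solute balance: dm/dt = 0 − Q_out C = −Q_out m/V(t).
Separate: dm/m = −Q_out dt/V(t) ⇒ ln(m/m₀) = −(Q_out/(Q_in−Q_out)) ln(V/V₀).
m = m₀ (V₀/V)^(Q_out/(Q_in−Q_out)) = 62.5 × (6.71/5.7596)^(-2.3750) = 43.486 g.
C = m/V = 43.486/5.7596 = 7.5501 g/m³.

7.55 g/m³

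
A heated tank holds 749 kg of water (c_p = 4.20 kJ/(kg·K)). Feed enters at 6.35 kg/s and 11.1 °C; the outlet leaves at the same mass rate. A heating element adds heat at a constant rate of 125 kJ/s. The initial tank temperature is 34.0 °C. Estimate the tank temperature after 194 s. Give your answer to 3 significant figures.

19.3 °C

M c_p dT/dt = ṁ c_p (T_in − T) + Q̇.
τ = M/ṁ = 117.95 s; T_ss = T_in + Q̇/(ṁ c_p) = 11.1 + 125/(6.35·4.20) = 15.787 °C.
T approaches T_ss exponentially: T(t) = T_ss + (T₀ − T_ss) e^(−t/τ).
T(194) = 15.787 + (18.213)·e^(−194/117.95) = 15.787 + (18.213)·0.19307 = 19.303 °C.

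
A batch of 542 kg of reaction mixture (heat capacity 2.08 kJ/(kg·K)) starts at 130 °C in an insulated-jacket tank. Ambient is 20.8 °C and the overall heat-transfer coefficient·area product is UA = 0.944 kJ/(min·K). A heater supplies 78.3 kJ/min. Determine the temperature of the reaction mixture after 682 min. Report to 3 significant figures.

119 °C

Lumped-capacitance energy balance: M c_p dT/dt = UA(T_amb − T) + Q̇.
dT/dt = (T_ss − T)/τ with T_ss = T_amb + Q̇/UA = 20.8 + 78.3/0.944 = 103.74 °C, τ = M c_p/UA = 542·2.08/0.944 = 1194.2 min.
Integrating: T(t) = T_ss + (T₀ − T_ss) e^(−t/τ).
T(682) = 103.74 + (26.255)·0.56492 = 118.58 °C.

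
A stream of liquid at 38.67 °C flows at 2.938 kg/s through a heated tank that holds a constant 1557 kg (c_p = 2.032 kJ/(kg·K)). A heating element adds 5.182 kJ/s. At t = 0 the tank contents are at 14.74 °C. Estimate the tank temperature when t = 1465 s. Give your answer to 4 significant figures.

M c_p dT/dt = ṁ c_p (T_in − T) + Q̇.
Rearrange: dT/dt = (T_ss − T)/τ with τ = M/ṁ = 529.952 s and T_ss = T_in + Q̇/(ṁ c_p) = 39.5380 °C.
This is linear first-order; T(t) = T_ss + (T₀ − T_ss) e^(−t/τ).
T(1465) = 39.5380 + (-24.7980)·e^(−1465/529.952) = 39.5380 + (-24.7980)·0.0630139 = 37.9754 °C.

37.98 °C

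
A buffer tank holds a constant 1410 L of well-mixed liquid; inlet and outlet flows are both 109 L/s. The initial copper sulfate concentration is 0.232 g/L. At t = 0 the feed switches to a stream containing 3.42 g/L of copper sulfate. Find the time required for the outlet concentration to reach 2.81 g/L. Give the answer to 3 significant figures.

21.4 s

Species balance: V dC/dt = Q(C_in − C) ⇒ τ = V/Q = 12.936 s.
C(t) = C_in + (C₀ − C_in) e^(−t/τ). Set C = 2.81 and solve for t:
e^(−t/τ) = (C − C_in)/(C₀ − C_in) = (2.81 − 3.42)/(0.232 − 3.42) = 0.19134
t = −τ ln(…) = 12.936 × 1.6537 = 21.392 s.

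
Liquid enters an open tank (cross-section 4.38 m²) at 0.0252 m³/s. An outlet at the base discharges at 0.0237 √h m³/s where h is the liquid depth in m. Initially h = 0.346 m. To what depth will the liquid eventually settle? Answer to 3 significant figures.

1.13 m

Accumulation of liquid (constant cross-section A): A dh/dt = Q_in − 0.0237 √h. At steady state dh/dt = 0:
Q_in = 0.0237 √h_ss ⇒ √h_ss = 0.0252/0.0237 = 1.0633.
h_ss = 1.0633² = 1.1306 m. (Since h₀ = 0.346 m < h_ss, the level will rise toward this value.)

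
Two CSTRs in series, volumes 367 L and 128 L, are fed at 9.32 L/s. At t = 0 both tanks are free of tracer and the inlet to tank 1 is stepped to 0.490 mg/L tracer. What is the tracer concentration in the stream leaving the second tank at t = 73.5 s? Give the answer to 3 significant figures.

Each tank obeys Vᵢ dCᵢ/dt = Q(Cᵢ₋₁ − Cᵢ), so τᵢ = Vᵢ/Q.
τ₁ = 367/9.32 = 39.378 s; τ₂ = 128/9.32 = 13.734 s.
Solving the cascade with C₁(0)=C₂(0)=0 gives C₂(t) = C_in[1 − (τ₁ e^(−t/τ₁) − τ₂ e^(−t/τ₂))/(τ₁ − τ₂)].
At t = 73.5: e^(−t/τ₁) = 0.15466, e^(−t/τ₂) = 0.0047400.
C₂ = 0.490·[1 − (39.378·0.15466 − 13.734·0.0047400)/(25.644)] = 0.490·0.76505 = 0.37488 mg/L.

0.375 mg/L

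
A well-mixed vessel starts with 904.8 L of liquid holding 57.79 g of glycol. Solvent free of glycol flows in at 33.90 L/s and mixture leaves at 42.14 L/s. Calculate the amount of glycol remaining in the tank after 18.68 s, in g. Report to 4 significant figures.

Total volume: dV/dt = Q_in − Q_out = -8.24000 L/s, so V(t) = 904.8 − 8.24000 t and V(18.68) = 750.877 L.
Species balance (pure solvent in): dm/dt = −Q_out · m/V(t).
Separate: dm/m = −Q_out dt/V(t) ⇒ ln(m/m₀) = −(Q_out/(Q_in−Q_out)) ln(V/V₀).
m = m₀ (V₀/V)^(Q_out/(Q_in−Q_out)) = 57.79 × (904.8/750.877)^(-5.11408) = 22.2687 g.

22.27 g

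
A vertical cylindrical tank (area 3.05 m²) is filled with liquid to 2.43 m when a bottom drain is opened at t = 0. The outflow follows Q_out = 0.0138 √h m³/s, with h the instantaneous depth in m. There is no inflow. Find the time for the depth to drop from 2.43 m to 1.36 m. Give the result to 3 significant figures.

Accumulation of liquid (constant cross-section A): A dh/dt = −0.0138 √h.
∫ h^(−1/2) dh = −(0.0138/A) ∫ dt, giving 2√h = 2√h₀ − (0.0138/A) t.
t = 2A(√h₀ − √h)/0.0138 = 2·3.05·(√2.43 − √1.36)/0.0138
  = 6.1000 × (1.5588 − 1.1662) / 0.0138 = 173.57 s.

174 s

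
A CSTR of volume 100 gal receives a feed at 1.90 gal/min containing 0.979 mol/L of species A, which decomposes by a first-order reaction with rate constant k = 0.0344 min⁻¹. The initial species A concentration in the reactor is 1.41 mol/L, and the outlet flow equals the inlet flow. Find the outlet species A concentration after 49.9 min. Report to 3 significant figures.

0.422 mol/L

Accumulation = in − out − consumed: V dC/dt = Q C_in − Q C − k V C.
This is linear with rate a = Q/V + k = 0.053400 min⁻¹.
C_ss = Q C_in/(Q + kV) = 0.34833 mol/L; C(t) = C_ss + (C₀ − C_ss) e^(−a t).
C(49.9) = 0.34833 + (1.0617)·e^(−0.053400·49.9) = 0.34833 + (1.0617)·0.069623 = 0.42225 mol/L.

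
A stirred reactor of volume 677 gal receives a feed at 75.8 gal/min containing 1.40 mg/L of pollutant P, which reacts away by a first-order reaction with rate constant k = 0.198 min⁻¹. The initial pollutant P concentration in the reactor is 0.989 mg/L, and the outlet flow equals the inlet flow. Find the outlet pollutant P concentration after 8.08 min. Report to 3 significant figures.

0.545 mg/L

V dC/dt = Q(C_in − C) − k V C.
dC/dt = (Q/V) C_in − (Q/V + k) C; effective rate a = Q/V + k = 0.11196 + 0.198 = 0.30996 min⁻¹.
C_ss = Q C_in/(Q + kV) = 0.50570 mg/L; C(t) = C_ss + (C₀ − C_ss) e^(−a t).
C(8.08) = 0.50570 + (0.48330)·e^(−0.30996·8.08) = 0.50570 + (0.48330)·0.081715 = 0.54520 mg/L.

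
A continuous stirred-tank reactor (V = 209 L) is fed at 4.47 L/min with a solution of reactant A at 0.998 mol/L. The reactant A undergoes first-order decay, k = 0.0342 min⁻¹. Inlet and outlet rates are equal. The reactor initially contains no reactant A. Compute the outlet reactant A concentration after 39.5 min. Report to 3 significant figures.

Species balance: V dC/dt = Q C_in − Q C − k V C.
This is linear with rate a = Q/V + k = 0.055588 min⁻¹.
C_ss = Q C_in/(Q + kV) = 0.38398 mol/L; C(t) = C_ss + (C₀ − C_ss) e^(−a t).
C(39.5) = 0.38398 + (-0.38398)·e^(−0.055588·39.5) = 0.38398 + (-0.38398)·0.11128 = 0.34126 mol/L.

0.341 mol/L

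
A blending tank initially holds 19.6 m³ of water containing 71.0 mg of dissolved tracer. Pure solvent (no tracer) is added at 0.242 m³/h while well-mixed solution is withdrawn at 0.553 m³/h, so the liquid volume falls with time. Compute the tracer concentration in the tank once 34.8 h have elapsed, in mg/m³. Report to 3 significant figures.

1.94 mg/m³

Let m(t) be the amount of tracer. Volume: V(t) = V₀ + (Q_in − Q_out) t = 19.6 − 0.31100 t; V(34.8) = 8.7772 m³.
No tracer enters, so dm/dt = −Q_out · (m/V).
Separate: dm/m = −Q_out dt/V(t) ⇒ ln(m/m₀) = −(Q_out/(Q_in−Q_out)) ln(V/V₀).
m = m₀ (V₀/V)^(Q_out/(Q_in−Q_out)) = 71.0 × (19.6/8.7772)^(-1.7781) = 17.016 mg.
C = m/V = 17.016/8.7772 = 1.9387 mg/m³.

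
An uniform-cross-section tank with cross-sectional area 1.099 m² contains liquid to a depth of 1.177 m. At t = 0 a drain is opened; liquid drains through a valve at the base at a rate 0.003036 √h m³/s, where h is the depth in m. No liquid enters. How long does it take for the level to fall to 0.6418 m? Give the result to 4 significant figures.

205.4 s

Volume balance on the tank: A dh/dt = −0.003036 √h.
This is separable: 2 d(√h)/dt = −0.003036/A, so √h = √h₀ − (0.003036/(2A)) t.
t = 2A(√h₀ − √h)/0.003036 = 2·1.099·(√1.177 − √0.6418)/0.003036
  = 2.19800 × (1.08490 − 0.801124) / 0.003036 = 205.445 s.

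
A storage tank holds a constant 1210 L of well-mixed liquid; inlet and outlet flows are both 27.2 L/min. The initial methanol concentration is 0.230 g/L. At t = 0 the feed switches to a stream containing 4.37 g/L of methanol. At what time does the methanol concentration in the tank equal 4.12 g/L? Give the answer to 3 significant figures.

Species balance: V dC/dt = Q(C_in − C) ⇒ τ = V/Q = 44.485 min.
C(t) = C_in + (C₀ − C_in) e^(−t/τ). Set C = 4.12 and solve for t:
e^(−t/τ) = (C − C_in)/(C₀ − C_in) = (4.12 − 4.37)/(0.230 − 4.37) = 0.060386
t = −τ ln(…) = 44.485 × 2.8070 = 124.87 min.

125 min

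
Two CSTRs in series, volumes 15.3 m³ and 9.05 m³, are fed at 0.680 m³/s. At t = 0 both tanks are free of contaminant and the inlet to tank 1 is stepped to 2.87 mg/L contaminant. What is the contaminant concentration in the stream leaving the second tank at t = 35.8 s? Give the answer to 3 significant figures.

Species balance on tank i: dCᵢ/dt = (Cᵢ₋₁ − Cᵢ)/τᵢ with τᵢ = Vᵢ/Q.
τ₁ = 15.3/0.680 = 22.500 s; τ₂ = 9.05/0.680 = 13.309 s.
Solving the cascade with C₁(0)=C₂(0)=0 gives C₂(t) = C_in[1 − (τ₁ e^(−t/τ₁) − τ₂ e^(−t/τ₂))/(τ₁ − τ₂)].
At t = 35.8: e^(−t/τ₁) = 0.20370, e^(−t/τ₂) = 0.067885.
C₂ = 2.87·[1 − (22.500·0.20370 − 13.309·0.067885)/(9.1912)] = 2.87·0.59964 = 1.7210 mg/L.

1.72 mg/L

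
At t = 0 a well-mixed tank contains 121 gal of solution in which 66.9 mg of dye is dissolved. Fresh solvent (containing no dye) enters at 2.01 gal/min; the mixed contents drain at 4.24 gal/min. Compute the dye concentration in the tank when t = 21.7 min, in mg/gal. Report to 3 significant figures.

0.349 mg/gal

Total volume: dV/dt = Q_in − Q_out = -2.2300 gal/min, so V(t) = 121 − 2.2300 t and V(21.7) = 72.609 gal.
Solute balance: dm/dt = 0 − Q_out C = −Q_out m/V(t).
Separate: dm/m = −Q_out dt/V(t) ⇒ ln(m/m₀) = −(Q_out/(Q_in−Q_out)) ln(V/V₀).
m = m₀ (V₀/V)^(Q_out/(Q_in−Q_out)) = 66.9 × (121/72.609)^(-1.9013) = 25.335 mg.
C = m/V = 25.335/72.609 = 0.34892 mg/gal.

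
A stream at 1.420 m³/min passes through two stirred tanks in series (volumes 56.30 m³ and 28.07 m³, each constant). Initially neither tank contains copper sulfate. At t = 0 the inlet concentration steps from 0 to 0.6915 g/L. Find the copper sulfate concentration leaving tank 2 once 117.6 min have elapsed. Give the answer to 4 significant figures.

0.6223 g/L

Time constants: τᵢ = Vᵢ/Q for each well-mixed tank.
τ₁ = 56.30/1.420 = 39.6479 min; τ₂ = 28.07/1.420 = 19.7676 min.
Solving the cascade with C₁(0)=C₂(0)=0 gives C₂(t) = C_in[1 − (τ₁ e^(−t/τ₁) − τ₂ e^(−t/τ₂))/(τ₁ − τ₂)].
At t = 117.6: e^(−t/τ₁) = 0.0515033, e^(−t/τ₂) = 0.00260812.
C₂ = 0.6915·[1 − (39.6479·0.0515033 − 19.7676·0.00260812)/(19.8803)] = 0.6915·0.899879 = 0.622266 g/L.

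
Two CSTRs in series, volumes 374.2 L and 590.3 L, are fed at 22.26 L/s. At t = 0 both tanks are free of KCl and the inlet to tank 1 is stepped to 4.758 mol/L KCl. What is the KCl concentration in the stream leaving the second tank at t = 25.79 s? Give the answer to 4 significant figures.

Time constants: τᵢ = Vᵢ/Q for each well-mixed tank.
τ₁ = 374.2/22.26 = 16.8104 s; τ₂ = 590.3/22.26 = 26.5184 s.
Solving the cascade with C₁(0)=C₂(0)=0 gives C₂(t) = C_in[1 − (τ₁ e^(−t/τ₁) − τ₂ e^(−t/τ₂))/(τ₁ − τ₂)].
At t = 25.79: e^(−t/τ₁) = 0.215635, e^(−t/τ₂) = 0.378125.
C₂ = 4.758·[1 − (16.8104·0.215635 − 26.5184·0.378125)/(-9.70800)] = 4.758·0.340508 = 1.62014 mol/L.

1.620 mol/L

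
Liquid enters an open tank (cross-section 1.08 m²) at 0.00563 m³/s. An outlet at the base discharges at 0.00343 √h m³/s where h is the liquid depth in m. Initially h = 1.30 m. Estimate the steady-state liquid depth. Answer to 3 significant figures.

A dh/dt = Q_in − 0.00343 √h. Steady state requires inflow = outflow:
Q_in = 0.00343 √h_ss ⇒ √h_ss = 0.00563/0.00343 = 1.6414.
h_ss = 1.6414² = 2.6942 m. (Since h₀ = 1.30 m < h_ss, the level will rise toward this value.)

2.69 m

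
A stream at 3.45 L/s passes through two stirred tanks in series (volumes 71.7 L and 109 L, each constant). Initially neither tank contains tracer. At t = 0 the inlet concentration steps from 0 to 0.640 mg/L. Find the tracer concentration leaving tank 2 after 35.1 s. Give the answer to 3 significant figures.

Species balance on tank i: dCᵢ/dt = (Cᵢ₋₁ − Cᵢ)/τᵢ with τᵢ = Vᵢ/Q.
τ₁ = 71.7/3.45 = 20.783 s; τ₂ = 109/3.45 = 31.594 s.
Tank 1: C₁ = C_in(1 − e^(−t/τ₁)). Tank 2 (τ₁ ≠ τ₂): C₂ = C_in[1 − (τ₁ e^(−t/τ₁) − τ₂ e^(−t/τ₂))/(τ₁ − τ₂)].
At t = 35.1: e^(−t/τ₁) = 0.18472, e^(−t/τ₂) = 0.32924.
C₂ = 0.640·[1 − (20.783·0.18472 − 31.594·0.32924)/(-10.812)] = 0.640·0.39295 = 0.25149 mg/L.

0.251 mg/L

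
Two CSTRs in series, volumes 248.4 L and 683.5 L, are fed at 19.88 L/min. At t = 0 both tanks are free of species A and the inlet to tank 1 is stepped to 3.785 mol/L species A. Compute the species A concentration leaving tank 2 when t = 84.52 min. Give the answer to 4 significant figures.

3.279 mol/L

Time constants: τᵢ = Vᵢ/Q for each well-mixed tank.
τ₁ = 248.4/19.88 = 12.4950 min; τ₂ = 683.5/19.88 = 34.3813 min.
Solving the cascade with C₁(0)=C₂(0)=0 gives C₂(t) = C_in[1 − (τ₁ e^(−t/τ₁) − τ₂ e^(−t/τ₂))/(τ₁ − τ₂)].
At t = 84.52: e^(−t/τ₁) = 0.00115423, e^(−t/τ₂) = 0.0855791.
C₂ = 3.785·[1 − (12.4950·0.00115423 − 34.3813·0.0855791)/(-21.8863)] = 3.785·0.866222 = 3.27865 mol/L.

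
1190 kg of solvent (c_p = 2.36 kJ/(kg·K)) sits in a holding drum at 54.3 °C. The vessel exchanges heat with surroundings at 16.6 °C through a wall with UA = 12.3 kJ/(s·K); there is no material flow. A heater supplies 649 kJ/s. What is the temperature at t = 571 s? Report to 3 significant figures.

68.1 °C

First-law balance (no shaft work): M c_p dT/dt = −UA(T − T_amb) + Q̇.
dT/dt = (T_ss − T)/τ with T_ss = T_amb + Q̇/UA = 16.6 + 649/12.3 = 69.364 °C, τ = M c_p/UA = 1190·2.36/12.3 = 228.33 s.
Solution: T(t) = T_ss + (T₀ − T_ss) e^(−t/τ).
T(571) = 69.364 + (-15.064)·0.082018 = 68.129 °C.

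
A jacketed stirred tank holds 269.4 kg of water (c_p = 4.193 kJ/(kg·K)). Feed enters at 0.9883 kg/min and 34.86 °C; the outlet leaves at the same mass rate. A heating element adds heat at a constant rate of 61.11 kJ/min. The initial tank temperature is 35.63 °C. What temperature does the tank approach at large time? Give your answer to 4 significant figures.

49.61 °C

Energy balance: M c_p dT/dt = ṁ c_p (T_in − T) + 61.11.
At steady state dT/dt = 0 ⇒ T_ss = T_in + Q̇/(ṁ c_p) = 34.86 + 61.11/(0.9883·4.193) = 49.6068 °C.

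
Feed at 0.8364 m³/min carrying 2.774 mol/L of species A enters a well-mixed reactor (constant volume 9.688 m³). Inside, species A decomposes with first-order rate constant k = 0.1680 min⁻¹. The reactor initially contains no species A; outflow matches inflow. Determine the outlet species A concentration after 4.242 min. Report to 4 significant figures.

0.6215 mol/L

V dC/dt = Q(C_in − C) − k V C.
dC/dt = (Q/V) C_in − (Q/V + k) C; effective rate a = Q/V + k = 0.0863336 + 0.1680 = 0.254334 min⁻¹.
C_ss = Q C_in/(Q + kV) = 0.941635 mol/L; C(t) = C_ss + (C₀ − C_ss) e^(−a t).
C(4.242) = 0.941635 + (-0.941635)·e^(−0.254334·4.242) = 0.941635 + (-0.941635)·0.339975 = 0.621503 mol/L.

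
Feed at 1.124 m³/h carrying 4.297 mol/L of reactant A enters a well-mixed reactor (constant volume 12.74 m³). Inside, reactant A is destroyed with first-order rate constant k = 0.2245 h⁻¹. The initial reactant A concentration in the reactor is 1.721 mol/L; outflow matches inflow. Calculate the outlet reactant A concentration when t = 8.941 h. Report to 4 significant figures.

1.243 mol/L

V dC/dt = Q(C_in − C) − k V C.
This is linear with rate a = Q/V + k = 0.312726 h⁻¹.
C_ss = Q C_in/(Q + kV) = 1.21227 mol/L; C(t) = C_ss + (C₀ − C_ss) e^(−a t).
C(8.941) = 1.21227 + (0.508733)·e^(−0.312726·8.941) = 1.21227 + (0.508733)·0.0610487 = 1.24332 mol/L.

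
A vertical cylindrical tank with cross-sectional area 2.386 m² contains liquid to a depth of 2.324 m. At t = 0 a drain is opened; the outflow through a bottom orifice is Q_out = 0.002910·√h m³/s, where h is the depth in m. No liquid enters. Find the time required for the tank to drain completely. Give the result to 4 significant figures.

2500 s

A dh/dt = −Q_out = −0.002910 √h.
This is separable: 2 d(√h)/dt = −0.002910/A, so √h = √h₀ − (0.002910/(2A)) t.
Tank is empty when √h = 0: t_empty = 2A√h₀/0.002910.
t_empty = 2·2.386·√2.324/0.002910 = 4.77200·1.52447/0.002910 = 2499.92 s.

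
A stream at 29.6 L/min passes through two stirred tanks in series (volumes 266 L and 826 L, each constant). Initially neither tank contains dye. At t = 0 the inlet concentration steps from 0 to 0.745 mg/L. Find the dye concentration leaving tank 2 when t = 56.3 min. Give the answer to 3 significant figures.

Species balance on tank i: dCᵢ/dt = (Cᵢ₋₁ − Cᵢ)/τᵢ with τᵢ = Vᵢ/Q.
τ₁ = 266/29.6 = 8.9865 min; τ₂ = 826/29.6 = 27.905 min.
Tank 1: C₁ = C_in(1 − e^(−t/τ₁)). Tank 2 (τ₁ ≠ τ₂): C₂ = C_in[1 − (τ₁ e^(−t/τ₁) − τ₂ e^(−t/τ₂))/(τ₁ − τ₂)].
At t = 56.3: e^(−t/τ₁) = 0.0019018, e^(−t/τ₂) = 0.13298.
C₂ = 0.745·[1 − (8.9865·0.0019018 − 27.905·0.13298)/(-18.919)] = 0.745·0.80475 = 0.59954 mg/L.

0.600 mg/L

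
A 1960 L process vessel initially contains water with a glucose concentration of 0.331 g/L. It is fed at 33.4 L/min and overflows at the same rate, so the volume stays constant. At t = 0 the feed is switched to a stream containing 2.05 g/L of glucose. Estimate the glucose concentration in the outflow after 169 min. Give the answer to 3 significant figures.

1.95 g/L

Accumulation = in − out for the solute gives V dC/dt = Q(C_in − C).
So dC/dt = (C_in − C)/τ with τ = V/Q = 1960/33.4 = 58.683 min.
C approaches C_in exponentially: C(t) = C_in + (C₀ − C_in) e^(−t/τ).
C(169) = 2.05 + (0.331 − 2.05)·e^(−169/58.683) = 2.05 + (-1.7190)·0.056140 = 1.9535 g/L.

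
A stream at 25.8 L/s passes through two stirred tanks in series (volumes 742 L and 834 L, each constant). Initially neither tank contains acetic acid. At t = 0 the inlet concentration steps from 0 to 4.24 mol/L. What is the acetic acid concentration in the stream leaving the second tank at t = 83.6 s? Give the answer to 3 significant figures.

3.21 mol/L

Species balance on tank i: dCᵢ/dt = (Cᵢ₋₁ − Cᵢ)/τᵢ with τᵢ = Vᵢ/Q.
τ₁ = 742/25.8 = 28.760 s; τ₂ = 834/25.8 = 32.326 s.
Solving the cascade with C₁(0)=C₂(0)=0 gives C₂(t) = C_in[1 − (τ₁ e^(−t/τ₁) − τ₂ e^(−t/τ₂))/(τ₁ − τ₂)].
At t = 83.6: e^(−t/τ₁) = 0.054648, e^(−t/τ₂) = 0.075307.
C₂ = 4.24·[1 − (28.760·0.054648 − 32.326·0.075307)/(-3.5659)] = 4.24·0.75808 = 3.2142 mol/L.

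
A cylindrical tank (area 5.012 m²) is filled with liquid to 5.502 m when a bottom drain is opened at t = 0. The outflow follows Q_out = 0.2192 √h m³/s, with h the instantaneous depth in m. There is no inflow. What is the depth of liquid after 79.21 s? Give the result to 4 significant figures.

0.3764 m

With no inflow, A dh/dt = −0.2192 √h.
∫ h^(−1/2) dh = −(0.2192/A) ∫ dt, giving 2√h = 2√h₀ − (0.2192/A) t.
√h = √5.502 − 0.2192·79.21/(2·5.012) = 2.34563 − 1.73213 = 0.613508.
h = 0.613508² = 0.376392 m.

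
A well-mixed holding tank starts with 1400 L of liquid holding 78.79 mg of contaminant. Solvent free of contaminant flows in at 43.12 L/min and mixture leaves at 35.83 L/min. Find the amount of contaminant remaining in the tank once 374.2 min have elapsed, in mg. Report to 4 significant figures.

0.3876 mg

Total volume: dV/dt = Q_in − Q_out = 7.29000 L/min, so V(t) = 1400 + 7.29000 t and V(374.2) = 4127.92 L.
Solute balance: dm/dt = 0 − Q_out C = −Q_out m/V(t).
dm/m = −Q_out dt/(V₀ + 7.29000 t); integrating gives ln(m/m₀) = −(Q_out/(Q_in−Q_out)) ln(V/V₀).
m = m₀ (V₀/V)^(Q_out/(Q_in−Q_out)) = 78.79 × (1400/4127.92)^(4.91495) = 0.387610 mg.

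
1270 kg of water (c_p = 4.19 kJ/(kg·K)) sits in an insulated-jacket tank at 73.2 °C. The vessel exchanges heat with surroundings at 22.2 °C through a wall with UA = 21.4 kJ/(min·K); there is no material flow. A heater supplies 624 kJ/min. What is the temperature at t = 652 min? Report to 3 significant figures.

Heat balance on the well-mixed liquid: M c_p dT/dt = −UA(T − T_amb) + Q̇.
dT/dt = (T_ss − T)/τ with T_ss = T_amb + Q̇/UA = 22.2 + 624/21.4 = 51.359 °C, τ = M c_p/UA = 1270·4.19/21.4 = 248.66 min.
Integrating: T(t) = T_ss + (T₀ − T_ss) e^(−t/τ).
T(652) = 51.359 + (21.841)·0.072653 = 52.946 °C.

52.9 °C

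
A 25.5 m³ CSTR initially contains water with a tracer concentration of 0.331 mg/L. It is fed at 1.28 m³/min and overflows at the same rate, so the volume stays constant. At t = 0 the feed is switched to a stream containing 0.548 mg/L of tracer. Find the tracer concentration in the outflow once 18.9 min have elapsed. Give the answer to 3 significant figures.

Transient balance on the dissolved component: V dC/dt = Q(C_in − C).
So dC/dt = (C_in − C)/τ with τ = V/Q = 25.5/1.28 = 19.922 min.
Solution: C(t) = C_in + (C₀ − C_in) e^(−t/τ).
C(18.9) = 0.548 + (0.331 − 0.548)·e^(−18.9/19.922) = 0.548 + (-0.21700)·0.38724 = 0.46397 mg/L.

0.464 mg/L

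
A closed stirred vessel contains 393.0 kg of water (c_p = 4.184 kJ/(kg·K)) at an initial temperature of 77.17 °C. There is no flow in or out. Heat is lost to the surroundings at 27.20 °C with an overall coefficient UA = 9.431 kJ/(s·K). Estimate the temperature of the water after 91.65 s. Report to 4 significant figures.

M c_p dT/dt = −UA(T − T_amb).
dT/dt = (T_ss − T)/τ with T_ss = T_amb = 27.2000 °C, τ = M c_p/UA = 393.0·4.184/9.431 = 174.352 s.
This is linear first-order; T(t) = T_ss + (T₀ − T_ss) e^(−t/τ).
T(91.65) = 27.2000 + (49.9700)·0.591164 = 56.7405 °C.

56.74 °C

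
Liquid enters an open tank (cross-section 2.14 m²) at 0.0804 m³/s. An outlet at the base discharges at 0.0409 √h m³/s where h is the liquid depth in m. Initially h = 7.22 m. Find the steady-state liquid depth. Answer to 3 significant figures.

Accumulation of liquid (constant cross-section A): A dh/dt = Q_in − 0.0409 √h. At steady state dh/dt = 0:
Q_in = 0.0409 √h_ss ⇒ √h_ss = 0.0804/0.0409 = 1.9658.
h_ss = 1.9658² = 3.8643 m. (Since h₀ = 7.22 m > h_ss, the level will fall toward this value.)

3.86 m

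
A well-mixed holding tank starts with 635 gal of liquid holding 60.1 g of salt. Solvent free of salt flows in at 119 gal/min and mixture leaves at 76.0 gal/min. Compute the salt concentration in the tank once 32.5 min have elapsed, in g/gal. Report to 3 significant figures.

Let m(t) be the amount of salt. Volume: V(t) = V₀ + (Q_in − Q_out) t = 635 + 43.000 t; V(32.5) = 2032.5 gal.
Species balance (pure solvent in): dm/dt = −Q_out · m/V(t).
dm/m = −Q_out dt/(V₀ + 43.000 t); integrating gives ln(m/m₀) = −(Q_out/(Q_in−Q_out)) ln(V/V₀).
m = m₀ (V₀/V)^(Q_out/(Q_in−Q_out)) = 60.1 × (635/2032.5)^(1.7674) = 7.6889 g.
C = m/V = 7.6889/2032.5 = 0.0037830 g/gal.

0.00378 g/gal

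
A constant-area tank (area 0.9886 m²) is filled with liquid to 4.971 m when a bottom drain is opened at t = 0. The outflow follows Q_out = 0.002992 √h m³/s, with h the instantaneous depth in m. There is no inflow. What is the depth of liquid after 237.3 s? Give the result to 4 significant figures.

With no inflow, A dh/dt = −0.002992 √h.
Separate and integrate: 2(√h − √h₀) = −(0.002992/A) t.
√h = √4.971 − 0.002992·237.3/(2·0.9886) = 2.22957 − 0.359094 = 1.87048.
h = 1.87048² = 3.49869 m.

3.499 m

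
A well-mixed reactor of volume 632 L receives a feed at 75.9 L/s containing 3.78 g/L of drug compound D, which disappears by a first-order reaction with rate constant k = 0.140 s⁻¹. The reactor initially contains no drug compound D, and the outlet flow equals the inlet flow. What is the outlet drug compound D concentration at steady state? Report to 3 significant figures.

V dC/dt = Q(C_in − C) − k V C.
Steady state (dC/dt = 0): C_ss = Q C_in/(Q + kV) = C_in/(1 + kV/Q).
C_ss = 75.9·3.78/(75.9 + 0.140·632) = 286.90/164.38 = 1.7454 g/L.

1.75 g/L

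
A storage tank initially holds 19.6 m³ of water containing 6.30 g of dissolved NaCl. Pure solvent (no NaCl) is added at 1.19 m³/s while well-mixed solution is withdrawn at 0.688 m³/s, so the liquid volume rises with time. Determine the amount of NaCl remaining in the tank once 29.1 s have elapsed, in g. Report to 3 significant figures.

2.94 g

Total volume: dV/dt = Q_in − Q_out = 0.50200 m³/s, so V(t) = 19.6 + 0.50200 t and V(29.1) = 34.208 m³.
No NaCl enters, so dm/dt = −Q_out · (m/V).
dm/m = −Q_out dt/(V₀ + 0.50200 t); integrating gives ln(m/m₀) = −(Q_out/(Q_in−Q_out)) ln(V/V₀).
m = m₀ (V₀/V)^(Q_out/(Q_in−Q_out)) = 6.30 × (19.6/34.208)^(1.3705) = 2.9366 g.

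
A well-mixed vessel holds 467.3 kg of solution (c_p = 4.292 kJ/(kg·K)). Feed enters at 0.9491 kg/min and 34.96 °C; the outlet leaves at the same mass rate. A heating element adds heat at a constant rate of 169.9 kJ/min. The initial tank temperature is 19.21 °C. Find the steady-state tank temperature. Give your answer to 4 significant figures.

First-law balance (no shaft work): M c_p dT/dt = ṁ c_p (T_in − T) + 169.9.
At steady state dT/dt = 0 ⇒ T_ss = T_in + Q̇/(ṁ c_p) = 34.96 + 169.9/(0.9491·4.292) = 76.6682 °C.

76.67 °C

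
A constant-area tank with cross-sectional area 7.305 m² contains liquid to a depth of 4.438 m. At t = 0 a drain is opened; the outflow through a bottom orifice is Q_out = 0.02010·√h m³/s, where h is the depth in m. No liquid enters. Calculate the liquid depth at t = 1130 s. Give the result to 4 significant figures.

With no inflow, A dh/dt = −0.02010 √h.
∫ h^(−1/2) dh = −(0.02010/A) ∫ dt, giving 2√h = 2√h₀ − (0.02010/A) t.
√h = √4.438 − 0.02010·1130/(2·7.305) = 2.10666 − 1.55462 = 0.552036.
h = 0.552036² = 0.304744 m.

0.3047 m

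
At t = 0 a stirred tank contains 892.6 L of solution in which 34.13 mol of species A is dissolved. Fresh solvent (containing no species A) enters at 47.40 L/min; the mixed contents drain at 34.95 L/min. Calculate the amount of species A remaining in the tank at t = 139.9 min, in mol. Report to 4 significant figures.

1.636 mol

Total volume: dV/dt = Q_in − Q_out = 12.4500 L/min, so V(t) = 892.6 + 12.4500 t and V(139.9) = 2634.35 L.
No species A enters, so dm/dt = −Q_out · (m/V).
dm/m = −Q_out dt/(V₀ + 12.4500 t); integrating gives ln(m/m₀) = −(Q_out/(Q_in−Q_out)) ln(V/V₀).
m = m₀ (V₀/V)^(Q_out/(Q_in−Q_out)) = 34.13 × (892.6/2634.35)^(2.80723) = 1.63565 mol.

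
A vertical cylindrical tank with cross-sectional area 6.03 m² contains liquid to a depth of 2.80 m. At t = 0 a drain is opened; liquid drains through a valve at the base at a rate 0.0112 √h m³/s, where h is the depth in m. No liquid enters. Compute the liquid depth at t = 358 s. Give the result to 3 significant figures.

A dh/dt = −Q_out = −0.0112 √h.
∫ h^(−1/2) dh = −(0.0112/A) ∫ dt, giving 2√h = 2√h₀ − (0.0112/A) t.
√h = √2.80 − 0.0112·358/(2·6.03) = 1.6733 − 0.33247 = 1.3408.
h = 1.3408² = 1.7979 m.

1.80 m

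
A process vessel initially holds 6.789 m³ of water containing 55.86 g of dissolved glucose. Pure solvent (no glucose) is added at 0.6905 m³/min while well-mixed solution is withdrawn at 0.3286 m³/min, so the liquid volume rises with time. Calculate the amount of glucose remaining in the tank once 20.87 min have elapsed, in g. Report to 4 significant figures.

Total volume: dV/dt = Q_in − Q_out = 0.361900 m³/min, so V(t) = 6.789 + 0.361900 t and V(20.87) = 14.3419 m³.
No glucose enters, so dm/dt = −Q_out · (m/V).
Separate: dm/m = −Q_out dt/V(t) ⇒ ln(m/m₀) = −(Q_out/(Q_in−Q_out)) ln(V/V₀).
m = m₀ (V₀/V)^(Q_out/(Q_in−Q_out)) = 55.86 × (6.789/14.3419)^(0.907986) = 28.3262 g.

28.33 g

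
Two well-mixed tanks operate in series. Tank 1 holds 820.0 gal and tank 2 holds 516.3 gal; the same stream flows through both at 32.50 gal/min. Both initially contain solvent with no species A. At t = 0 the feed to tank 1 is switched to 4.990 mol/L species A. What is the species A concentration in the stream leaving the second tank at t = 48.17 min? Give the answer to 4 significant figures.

3.402 mol/L

Species balance on tank i: dCᵢ/dt = (Cᵢ₋₁ − Cᵢ)/τᵢ with τᵢ = Vᵢ/Q.
τ₁ = 820.0/32.50 = 25.2308 min; τ₂ = 516.3/32.50 = 15.8862 min.
Solving the cascade with C₁(0)=C₂(0)=0 gives C₂(t) = C_in[1 − (τ₁ e^(−t/τ₁) − τ₂ e^(−t/τ₂))/(τ₁ − τ₂)].
At t = 48.17: e^(−t/τ₁) = 0.148202, e^(−t/τ₂) = 0.0482094.
C₂ = 4.990·[1 − (25.2308·0.148202 − 15.8862·0.0482094)/(9.34462)] = 4.990·0.681806 = 3.40221 mol/L.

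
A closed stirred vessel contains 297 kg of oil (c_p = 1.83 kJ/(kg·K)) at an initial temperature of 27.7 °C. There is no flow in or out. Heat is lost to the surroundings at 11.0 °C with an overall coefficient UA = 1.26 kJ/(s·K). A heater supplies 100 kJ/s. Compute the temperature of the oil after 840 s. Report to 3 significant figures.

Energy balance: M c_p dT/dt = −UA(T − T_amb) + Q̇.
dT/dt = (T_ss − T)/τ with T_ss = T_amb + Q̇/UA = 11.0 + 100/1.26 = 90.365 °C, τ = M c_p/UA = 297·1.83/1.26 = 431.36 s.
This is linear first-order; T(t) = T_ss + (T₀ − T_ss) e^(−t/τ).
T(840) = 90.365 + (-62.665)·0.14265 = 81.426 °C.

81.4 °C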